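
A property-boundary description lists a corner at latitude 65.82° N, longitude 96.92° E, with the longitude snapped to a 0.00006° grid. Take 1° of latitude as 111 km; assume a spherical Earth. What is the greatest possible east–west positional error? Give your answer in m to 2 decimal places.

With a 0.00006° grid the true value lies within half a step, ±0.00006°/2 = ±3e-05°, of the stored one.
Parallels shrink by cos φ, so at 65.82° a degree of longitude is 111000 × 0.4096 ≈ 45466.1 m.
So at most 3e-05° × 45466.1 ≈ 1.36398 m east–west.

1.36 m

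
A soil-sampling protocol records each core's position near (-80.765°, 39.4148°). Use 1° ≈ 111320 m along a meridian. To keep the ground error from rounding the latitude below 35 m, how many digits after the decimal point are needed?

4

One degree of latitude covers 111320 m.
Rounding to N decimal places gives at most 0.5 × 10⁻ᴺ degrees of error, i.e. 0.5 × 10⁻ᴺ × 111320 m.
Need 0.5 × 111320 × 10⁻ᴺ ≤ 35 → 10⁻ᴺ ≤ 6.288e-04, so N ≥ 3.20.
So 4 decimal places suffice (5.57 m); 3 would allow up to 55.7 m.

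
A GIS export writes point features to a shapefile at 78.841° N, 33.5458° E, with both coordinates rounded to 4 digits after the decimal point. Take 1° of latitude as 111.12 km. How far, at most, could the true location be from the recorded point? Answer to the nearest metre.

6 metres

Rounding to 4 decimal places leaves each coordinate within ±5e-05° of the true value.
N–S: 5e-05° × 111120 m/° = 5.556 m.
East–west component at 78.841°: 5e-05° × 111120 × cos 78.841° ≈ 5e-05 × 21505.3 ≈ 1.07527 m.
Worst case both components are at the extreme and orthogonal: √(5.556² + 1.07527²) ≈ 5.65909 m.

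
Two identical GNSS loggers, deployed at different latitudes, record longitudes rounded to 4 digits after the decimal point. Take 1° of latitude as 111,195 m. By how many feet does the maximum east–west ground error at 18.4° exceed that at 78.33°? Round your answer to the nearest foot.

Rounding to 4 decimal places leaves the longitude within ±5e-05° of the true value.
Error at 18.4° = 5e-05° × 111195 × cos 18.4° ≈ 5.5598 × 0.9489 = 5.2755 m.
Error at 78.33° = 5e-05° × 111195 × cos 78.33° ≈ 5.5598 × 0.2023 = 1.1246 m.
Difference: 5.2755 − 1.1246 = 4.1509 m.
In feet: 4.15092 m ÷ 0.3048 ≈ 13.618 ft.

14 feet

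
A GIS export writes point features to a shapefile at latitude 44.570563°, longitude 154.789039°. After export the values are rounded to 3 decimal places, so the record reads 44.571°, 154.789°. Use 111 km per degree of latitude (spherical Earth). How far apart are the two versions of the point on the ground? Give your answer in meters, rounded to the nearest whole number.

49 meters

The latitude changed by -0.000437° and the longitude by +0.000039°.
North–south shift: -0.000437 × 111000 = -48.507 m.
East–west at this latitude: 0.000039° × 111000 × cos 44.571° ≈ 0.000039 × 79074.3 = 3.0839 m.
Hypotenuse of the two orthogonal shifts: √(48.507² + 3.0839²) = 48.6049 m.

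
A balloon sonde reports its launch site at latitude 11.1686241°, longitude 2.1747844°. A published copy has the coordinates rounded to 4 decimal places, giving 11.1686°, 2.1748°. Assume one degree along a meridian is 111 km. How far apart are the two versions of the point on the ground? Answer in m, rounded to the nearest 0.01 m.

Δlat = 11.1686241 − 11.1686 = +0.0000241°; Δlon = 2.1747844 − 2.1748 = -0.0000156°.
North–south shift: 0.0000241 × 111000 = 2.6751 m.
E–W at 11.1686°: -0.0000156° × 111000 × cos 11.1686° = -0.0000156 × 111000 × 0.9811 ≈ -1.69881 m.
Hypotenuse of the two orthogonal shifts: √(2.6751² + 1.69881²) = 3.16893 m.

3.17 m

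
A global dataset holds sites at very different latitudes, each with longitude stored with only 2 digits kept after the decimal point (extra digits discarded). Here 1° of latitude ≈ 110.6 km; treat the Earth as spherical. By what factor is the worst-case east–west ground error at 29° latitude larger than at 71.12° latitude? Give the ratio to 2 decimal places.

Truncating at 2 decimal places can drop up to a full unit in the last place, so the longitude may be off by as much as 0.01°.
At 29°: 0.01° × 110600 × cos 29° = 0.01 × 110600 × 0.8746 ≈ 967.33 m.
At 71.12°: 0.01° × 110600 × cos 71.12° = 0.01 × 110600 × 0.3236 ≈ 357.89 m.
Ratio: 967.33 / 357.89 = cos 29° / cos 71.12° ≈ 2.7029.

2.70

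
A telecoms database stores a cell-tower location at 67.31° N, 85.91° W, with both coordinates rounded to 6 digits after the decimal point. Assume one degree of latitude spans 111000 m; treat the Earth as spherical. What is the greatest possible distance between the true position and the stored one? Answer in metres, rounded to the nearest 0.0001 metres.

0.0595 metres

Rounding to 6 decimal places leaves each coordinate within ±5e-07° of the true value.
North–south component: 5e-07° × 111000 = 0.0555 m.
E–W at 67.31°: 5e-07° × 111000 × cos 67.31° = 5e-07 × 111000 × 0.3857 ≈ 0.0214088 m.
The two errors are perpendicular, so the maximum displacement is √(0.0555² + 0.0214088²) ≈ 0.059486 m.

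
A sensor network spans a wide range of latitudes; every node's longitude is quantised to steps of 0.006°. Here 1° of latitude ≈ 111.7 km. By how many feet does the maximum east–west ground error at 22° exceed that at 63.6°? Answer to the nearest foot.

531 feet

With a 0.006° grid the true value lies within half a step, ±0.006°/2 = ±0.003°, of the stored one.
Error at 22° = 0.003° × 111700 × cos 22° ≈ 335.1 × 0.9272 = 310.7 m.
Error at 63.6° = 0.003° × 111700 × cos 63.6° ≈ 335.1 × 0.4446 = 149 m.
Difference: 310.7 − 149 = 161.7 m.
Converting: 161.702 m × 3.2808 ft/m ≈ 530.52 ft.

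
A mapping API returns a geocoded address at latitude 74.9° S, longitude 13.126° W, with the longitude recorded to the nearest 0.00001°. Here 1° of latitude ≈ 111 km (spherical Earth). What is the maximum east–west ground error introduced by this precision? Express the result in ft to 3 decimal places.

0.474 ft

Rounding to 5 decimal places leaves the longitude within ±5e-06° of the true value.
Parallels shrink by cos φ, so at 74.9° a degree of longitude is 111000 × 0.2605 ≈ 28916 m.
So at most 5e-06° × 28916 ≈ 0.14458 m east–west.
In feet: 0.14458 m ÷ 0.3048 ≈ 0.47434 ft.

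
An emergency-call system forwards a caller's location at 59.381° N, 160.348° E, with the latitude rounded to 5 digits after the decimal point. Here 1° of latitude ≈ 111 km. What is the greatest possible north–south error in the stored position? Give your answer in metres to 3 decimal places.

0.555 metres

Rounding to 5 decimal places leaves the latitude within ±5e-06° of the true value.
North–south distance: 5e-06° × 111000 m/° = 0.555 m.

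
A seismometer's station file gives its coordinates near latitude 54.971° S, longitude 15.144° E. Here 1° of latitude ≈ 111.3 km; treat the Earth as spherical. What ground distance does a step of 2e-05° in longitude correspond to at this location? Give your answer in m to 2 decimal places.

One degree of longitude here spans 111300 × cos 54.971° = 111300 × 0.5740 ≈ 63885.2 m; 2e-05° of that is 1.2777 m.

1.28 m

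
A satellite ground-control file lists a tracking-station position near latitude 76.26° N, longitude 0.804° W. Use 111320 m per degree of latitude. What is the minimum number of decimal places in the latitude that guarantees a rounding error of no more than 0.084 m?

One degree of latitude covers 111320 m.
N decimal places → at most half a unit in the last place, 0.5 × 10⁻ᴺ° = 111320/2 × 10⁻ᴺ m.
Need 0.5 × 111320 × 10⁻ᴺ ≤ 0.084 → 10⁻ᴺ ≤ 1.509e-06, so N ≥ 5.82.
At 5 places the error can reach 0.557 m, but 6 places keeps it to 0.0557 m.

6 decimal places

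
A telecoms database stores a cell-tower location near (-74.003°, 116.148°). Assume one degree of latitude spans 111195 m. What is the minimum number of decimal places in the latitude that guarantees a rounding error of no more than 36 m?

4

One degree of latitude covers 111195 m.
N decimal places → at most half a unit in the last place, 0.5 × 10⁻ᴺ° = 111195/2 × 10⁻ᴺ m.
Setting 55597.5 × 10⁻ᴺ ≤ 36 gives 10ᴺ ≥ 1544, i.e. N ≥ 3.19.
At 3 places the error can reach 55.6 m, but 4 places keeps it to 5.56 m.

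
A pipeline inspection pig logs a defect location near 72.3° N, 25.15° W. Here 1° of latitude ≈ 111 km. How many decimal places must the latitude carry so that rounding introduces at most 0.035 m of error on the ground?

7

One degree of latitude covers 111000 m.
With N decimal places the half-ulp bound is 0.5·10⁻ᴺ°, or 0.5·10⁻ᴺ × 111000 m on the ground.
Setting 55500 × 10⁻ᴺ ≤ 0.035 gives 10ᴺ ≥ 1.586e+06, i.e. N ≥ 6.20.
N = 6 would give 0.0555 m (too coarse); N = 7 gives 0.00555 m ≤ 0.035 m.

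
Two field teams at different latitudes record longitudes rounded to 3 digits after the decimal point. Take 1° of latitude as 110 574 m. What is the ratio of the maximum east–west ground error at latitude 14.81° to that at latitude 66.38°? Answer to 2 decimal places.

Rounding to 3 decimal places leaves the longitude within ±0.0005° of the true value.
At 14.81°: 0.0005° × 110574 × cos 14.81° = 0.0005 × 110574 × 0.9668 ≈ 53.45 m.
At 66.38°: 0.0005° × 110574 × cos 66.38° = 0.0005 × 110574 × 0.4007 ≈ 22.152 m.
Ratio: 53.45 / 22.152 = cos 14.81° / cos 66.38° ≈ 2.4129.

2.41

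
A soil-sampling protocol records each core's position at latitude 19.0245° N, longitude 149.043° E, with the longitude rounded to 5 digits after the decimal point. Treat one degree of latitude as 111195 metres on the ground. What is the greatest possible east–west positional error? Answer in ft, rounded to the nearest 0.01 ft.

1.72 ft

Rounding to 5 decimal places leaves the longitude within ±5e-06° of the true value.
At latitude 19.0245° a degree of longitude spans 111195 m × cos 19.0245° = 111195 × 0.9454 ≈ 105121 m.
Maximum E–W displacement: 5e-06 × 105121 = 0.525607 m.
Converting: 0.525607 m × 3.2808 ft/m ≈ 1.7244 ft.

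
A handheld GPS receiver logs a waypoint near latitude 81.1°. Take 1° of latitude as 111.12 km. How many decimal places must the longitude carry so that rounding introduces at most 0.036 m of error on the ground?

At 81.1° one degree of longitude covers 111120 × cos 81.1° ≈ 111120 × 0.1547 ≈ 17191.4 m.
With N decimal places the half-ulp bound is 0.5·10⁻ᴺ°, or 0.5·10⁻ᴺ × 17191.4 m on the ground.
Need 0.5 × 17191.4 × 10⁻ᴺ ≤ 0.036 → 10⁻ᴺ ≤ 4.188e-06, so N ≥ 5.38.
So 6 decimal places suffice (0.0086 m); 5 would allow up to 0.086 m.

6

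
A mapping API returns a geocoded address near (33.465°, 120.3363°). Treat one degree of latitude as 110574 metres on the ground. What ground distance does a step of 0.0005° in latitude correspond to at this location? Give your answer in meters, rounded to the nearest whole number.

0.0005° × 110574 m/° = 55.287 m.

55 meters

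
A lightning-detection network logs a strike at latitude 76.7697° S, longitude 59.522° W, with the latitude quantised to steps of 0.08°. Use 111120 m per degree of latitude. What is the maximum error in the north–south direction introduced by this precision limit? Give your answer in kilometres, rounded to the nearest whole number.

4 kilometres

With a 0.08° grid the true value lies within half a step, ±0.08°/2 = ±0.04°, of the stored one.
Along the meridian that is 0.04° × 111120 m/° = 4444.8 m.
That is 4444.8 m = 4.4448 km.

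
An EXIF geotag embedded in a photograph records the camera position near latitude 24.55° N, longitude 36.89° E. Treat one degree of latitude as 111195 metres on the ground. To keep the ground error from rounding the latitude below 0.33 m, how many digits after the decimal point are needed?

One degree of latitude covers 111195 m.
With N decimal places the half-ulp bound is 0.5·10⁻ᴺ°, or 0.5·10⁻ᴺ × 111195 m on the ground.
Need 0.5 × 111195 × 10⁻ᴺ ≤ 0.33 → 10⁻ᴺ ≤ 5.936e-06, so N ≥ 5.23.
So 6 decimal places suffice (0.0556 m); 5 would allow up to 0.556 m.

6 decimal places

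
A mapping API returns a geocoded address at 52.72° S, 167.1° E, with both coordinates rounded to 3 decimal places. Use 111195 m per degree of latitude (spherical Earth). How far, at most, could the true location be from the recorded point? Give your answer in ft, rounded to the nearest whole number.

213 ft

Rounding to 3 decimal places leaves each coordinate within ±0.0005° of the true value.
N–S: 0.0005° × 111195 m/° = 55.5975 m.
E–W at 52.72°: 0.0005° × 111195 × cos 52.72° = 0.0005 × 111195 × 0.6057 ≈ 33.676 m.
Worst case both components are at the extreme and orthogonal: √(55.5975² + 33.676²) ≈ 65.0012 m.
In feet: 65.0012 m ÷ 0.3048 ≈ 213.26 ft.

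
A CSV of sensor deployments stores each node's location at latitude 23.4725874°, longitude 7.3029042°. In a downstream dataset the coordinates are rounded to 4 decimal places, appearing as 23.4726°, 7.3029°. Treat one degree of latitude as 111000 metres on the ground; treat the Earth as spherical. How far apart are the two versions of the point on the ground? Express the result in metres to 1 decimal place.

Δlat = 23.4725874 − 23.4726 = -0.0000126°; Δlon = 7.3029042 − 7.3029 = +0.0000042°.
North–south shift: -0.0000126 × 111000 = -1.3986 m.
East–west at this latitude: 0.0000042° × 111000 × cos 23.4726° ≈ 0.0000042 × 101815 = 0.427622 m.
Hypotenuse of the two orthogonal shifts: √(1.3986² + 0.427622²) = 1.46251 m.

1.5 metres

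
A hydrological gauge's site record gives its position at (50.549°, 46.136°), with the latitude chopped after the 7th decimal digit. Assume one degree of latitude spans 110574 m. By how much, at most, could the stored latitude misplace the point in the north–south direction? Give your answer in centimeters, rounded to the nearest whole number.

1 centimeters

Truncating at 7 decimal places can drop up to a full unit in the last place, so the latitude may be off by as much as 1e-07°.
North–south distance: 1e-07° × 110574 m/° = 0.0110574 m.
That is 0.0110574 m = 1.1057 cm.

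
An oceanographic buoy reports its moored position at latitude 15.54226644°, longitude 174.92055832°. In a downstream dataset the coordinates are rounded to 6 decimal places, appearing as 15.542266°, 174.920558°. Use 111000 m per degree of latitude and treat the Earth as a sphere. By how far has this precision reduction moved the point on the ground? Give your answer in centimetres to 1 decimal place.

The latitude changed by +0.00000044° and the longitude by +0.00000032°.
N–S: 0.00000044° × 111000 m/° = 0.04884 m.
E–W at 15.5423°: 0.00000032° × 111000 × cos 15.5423° = 0.00000032 × 111000 × 0.9634 ≈ 0.0342211 m.
Combined displacement = (0.04884² + 0.0342211²)^½ ≈ 0.0596358 m.
That is 0.0596358 m = 5.9636 cm.

6.0 centimetres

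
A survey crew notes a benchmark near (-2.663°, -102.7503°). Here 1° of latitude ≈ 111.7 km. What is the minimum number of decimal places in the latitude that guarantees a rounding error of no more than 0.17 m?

6 decimal places

One degree of latitude covers 111700 m.
N decimal places → at most half a unit in the last place, 0.5 × 10⁻ᴺ° = 111700/2 × 10⁻ᴺ m.
Need 0.5 × 111700 × 10⁻ᴺ ≤ 0.17 → 10⁻ᴺ ≤ 3.044e-06, so N ≥ 5.52.
N = 5 would give 0.558 m (too coarse); N = 6 gives 0.0558 m ≤ 0.17 m.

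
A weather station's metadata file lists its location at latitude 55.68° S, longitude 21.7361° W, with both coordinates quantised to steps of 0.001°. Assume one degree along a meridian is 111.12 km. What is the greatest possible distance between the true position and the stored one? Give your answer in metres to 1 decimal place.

With a 0.001° grid the true value lies within half a step, ±0.001°/2 = ±0.0005°, of the stored one.
North–south component: 0.0005° × 111120 = 55.56 m.
East–west component at 55.68°: 0.0005° × 111120 × cos 55.68° ≈ 0.0005 × 62651.1 ≈ 31.3255 m.
Combining orthogonally: (55.56² + 31.3255²)^½ ≈ 63.7825 m.

63.8 metres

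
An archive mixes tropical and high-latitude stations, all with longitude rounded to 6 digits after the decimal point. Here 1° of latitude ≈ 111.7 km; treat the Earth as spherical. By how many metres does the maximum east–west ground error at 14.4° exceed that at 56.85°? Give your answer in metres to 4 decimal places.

Rounding to 6 decimal places leaves the longitude within ±5e-07° of the true value.
At 14.4°: 5e-07° × 111700 × cos 14.4° = 5e-07 × 111700 × 0.9686 ≈ 0.054095 m.
At 56.85°: 5e-07° × 111700 × cos 56.85° = 5e-07 × 111700 × 0.5468 ≈ 0.030541 m.
Difference: 0.054095 − 0.030541 = 0.023555 m.

0.0236 metres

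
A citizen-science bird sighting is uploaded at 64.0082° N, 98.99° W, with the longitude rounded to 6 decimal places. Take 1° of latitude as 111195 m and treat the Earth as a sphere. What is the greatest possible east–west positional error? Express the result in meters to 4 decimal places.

Rounding to 6 decimal places leaves the longitude within ±5e-07° of the true value.
One degree of longitude at 64.0082° is 111195 × cos 64.0082° ≈ 111195 × 0.4382 = 48730.4 m.
So at most 5e-07° × 48730.4 ≈ 0.0243652 m east–west.

0.0244 meters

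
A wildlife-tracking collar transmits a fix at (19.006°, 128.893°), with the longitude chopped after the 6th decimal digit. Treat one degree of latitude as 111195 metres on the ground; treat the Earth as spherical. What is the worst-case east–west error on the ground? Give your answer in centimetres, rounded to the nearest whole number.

Truncating at 6 decimal places can drop up to a full unit in the last place, so the longitude may be off by as much as 1e-06°.
Parallels shrink by cos φ, so at 19.006° a degree of longitude is 111195 × 0.9455 ≈ 105133 m.
So at most 1e-06° × 105133 ≈ 0.105133 m east–west.
That is 0.105133 m = 10.513 cm.

11 centimetres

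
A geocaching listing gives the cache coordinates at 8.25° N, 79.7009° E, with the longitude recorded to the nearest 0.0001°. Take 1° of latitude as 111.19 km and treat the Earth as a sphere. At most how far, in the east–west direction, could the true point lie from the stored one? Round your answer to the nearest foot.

Rounding to 4 decimal places leaves the longitude within ±5e-05° of the true value.
Parallels shrink by cos φ, so at 8.25° a degree of longitude is 111190 × 0.9897 ≈ 110039 m.
So at most 5e-05° × 110039 ≈ 5.50197 m east–west.
In feet: 5.50197 m ÷ 0.3048 ≈ 18.051 ft.

18 feet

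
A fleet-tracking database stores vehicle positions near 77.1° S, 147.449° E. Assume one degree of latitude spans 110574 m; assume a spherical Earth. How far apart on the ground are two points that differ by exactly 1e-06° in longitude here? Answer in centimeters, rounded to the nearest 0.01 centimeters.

2.47 centimeters

1e-06° of longitude at 77.1° is 1e-06 × 110574 × cos 77.1° ≈ 1e-06 × 24685.7 = 0.0246857 m.
That is 0.0246857 m = 2.4686 cm.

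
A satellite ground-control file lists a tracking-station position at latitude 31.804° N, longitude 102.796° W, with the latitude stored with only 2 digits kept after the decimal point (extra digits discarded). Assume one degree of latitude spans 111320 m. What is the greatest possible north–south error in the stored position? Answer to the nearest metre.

Truncating at 2 decimal places can drop up to a full unit in the last place, so the latitude may be off by as much as 0.01°.
Along the meridian that is 0.01° × 111320 m/° = 1113.2 m.

1113 metres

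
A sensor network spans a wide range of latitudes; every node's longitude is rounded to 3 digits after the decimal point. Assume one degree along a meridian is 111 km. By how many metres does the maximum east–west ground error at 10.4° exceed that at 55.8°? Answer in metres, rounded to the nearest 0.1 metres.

23.4 metres

Rounding to 3 decimal places leaves the longitude within ±0.0005° of the true value.
Error at 10.4° = 0.0005° × 111000 × cos 10.4° ≈ 55.5 × 0.9836 = 54.588 m.
Error at 55.8° = 0.0005° × 111000 × cos 55.8° ≈ 55.5 × 0.5621 = 31.196 m.
So the lower-latitude error exceeds the higher by 54.588 − 31.196 = 23.393 m.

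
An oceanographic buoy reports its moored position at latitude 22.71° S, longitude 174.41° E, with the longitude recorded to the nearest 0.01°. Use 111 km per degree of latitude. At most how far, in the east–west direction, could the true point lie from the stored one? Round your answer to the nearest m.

Rounding to 2 decimal places leaves the longitude within ±0.005° of the true value.
One degree of longitude at 22.71° is 111000 × cos 22.71° ≈ 111000 × 0.9225 = 102394 m.
East–west error: 0.005° × 102394 m/° ≈ 511.971 m.

512 m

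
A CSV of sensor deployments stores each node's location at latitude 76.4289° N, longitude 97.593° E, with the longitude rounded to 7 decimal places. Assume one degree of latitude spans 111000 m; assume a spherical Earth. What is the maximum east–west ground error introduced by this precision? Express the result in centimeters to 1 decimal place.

Rounding to 7 decimal places leaves the longitude within ±5e-08° of the true value.
Parallels shrink by cos φ, so at 76.4289° a degree of longitude is 111000 × 0.2347 ≈ 26046.4 m.
So at most 5e-08° × 26046.4 ≈ 0.00130232 m east–west.
That is 0.00130232 m = 0.13023 cm.

0.1 centimeters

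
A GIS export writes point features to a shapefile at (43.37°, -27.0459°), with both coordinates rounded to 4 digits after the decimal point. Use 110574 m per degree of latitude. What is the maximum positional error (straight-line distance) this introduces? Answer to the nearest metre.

7 metres

Rounding to 4 decimal places leaves each coordinate within ±5e-05° of the true value.
North–south component: 5e-05° × 110574 = 5.5287 m.
East–west component at 43.37°: 5e-05° × 110574 × cos 43.37° ≈ 5e-05 × 80380 ≈ 4.019 m.
Combining orthogonally: (5.5287² + 4.019²)^½ ≈ 6.83512 m.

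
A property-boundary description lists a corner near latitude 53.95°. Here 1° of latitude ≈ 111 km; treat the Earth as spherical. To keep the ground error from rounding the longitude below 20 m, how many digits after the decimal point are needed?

4 decimal places

At 53.95° one degree of longitude covers 111000 × cos 53.95° ≈ 111000 × 0.5885 ≈ 65322.5 m.
Rounding to N decimal places gives at most 0.5 × 10⁻ᴺ degrees of error, i.e. 0.5 × 10⁻ᴺ × 65322.5 m.
Setting 32661.3 × 10⁻ᴺ ≤ 20 gives 10ᴺ ≥ 1633, i.e. N ≥ 3.21.
N = 3 would give 32.7 m (too coarse); N = 4 gives 3.27 m ≤ 20 m.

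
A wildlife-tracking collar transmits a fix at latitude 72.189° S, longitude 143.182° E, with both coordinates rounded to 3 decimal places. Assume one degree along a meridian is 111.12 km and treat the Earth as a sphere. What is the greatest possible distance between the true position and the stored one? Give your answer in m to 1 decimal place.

58.1 m

Rounding to 3 decimal places leaves each coordinate within ±0.0005° of the true value.
N–S: 0.0005° × 111120 m/° = 55.56 m.
East–west component at 72.189°: 0.0005° × 111120 × cos 72.189° ≈ 0.0005 × 33989.2 ≈ 16.9946 m.
The two errors are perpendicular, so the maximum displacement is √(55.56² + 16.9946²) ≈ 58.101 m.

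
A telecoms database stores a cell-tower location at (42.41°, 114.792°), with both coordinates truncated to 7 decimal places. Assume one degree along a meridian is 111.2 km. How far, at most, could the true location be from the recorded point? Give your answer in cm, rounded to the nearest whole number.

Truncating at 7 decimal places can drop up to a full unit in the last place, so each coordinate may be off by as much as 1e-07°.
N–S: 1e-07° × 111200 m/° = 0.01112 m.
E–W at 42.41°: 1e-07° × 111200 × cos 42.41° = 1e-07 × 111200 × 0.7383 ≈ 0.00821031 m.
Worst case both components are at the extreme and orthogonal: √(0.01112² + 0.00821031²) ≈ 0.0138226 m.
That is 0.0138226 m = 1.3823 cm.

1 cm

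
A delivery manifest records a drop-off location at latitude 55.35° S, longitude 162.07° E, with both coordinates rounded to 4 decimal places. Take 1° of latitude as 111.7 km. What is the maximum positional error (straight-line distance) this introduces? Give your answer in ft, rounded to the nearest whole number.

21 ft

Rounding to 4 decimal places leaves each coordinate within ±5e-05° of the true value.
Latitude error → 5e-05 × 111700 = 5.585 m along the meridian.
Longitude error → 5e-05 × 111700 × cos 55.35° = 5e-05 × 111700 × 0.5686 ≈ 3.17542 m.
Worst case both components are at the extreme and orthogonal: √(5.585² + 3.17542²) ≈ 6.4246 m.
Converting: 6.4246 m × 3.2808 ft/m ≈ 21.078 ft.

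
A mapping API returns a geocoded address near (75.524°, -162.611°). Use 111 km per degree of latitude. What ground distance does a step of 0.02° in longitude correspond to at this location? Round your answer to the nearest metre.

555 metres

One degree of longitude here spans 111000 × cos 75.524° = 111000 × 0.2500 ≈ 27747.2 m; 0.02° of that is 554.943 m.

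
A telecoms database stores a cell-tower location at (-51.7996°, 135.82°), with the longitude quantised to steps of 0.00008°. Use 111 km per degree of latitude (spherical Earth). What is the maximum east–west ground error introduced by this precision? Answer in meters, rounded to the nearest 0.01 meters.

With a 0.00008° grid the true value lies within half a step, ±0.00008°/2 = ±4e-05°, of the stored one.
At latitude 51.7996° a degree of longitude spans 111000 m × cos 51.7996° = 111000 × 0.6184 ≈ 68643.9 m.
So at most 4e-05° × 68643.9 ≈ 2.74576 m east–west.

2.75 meters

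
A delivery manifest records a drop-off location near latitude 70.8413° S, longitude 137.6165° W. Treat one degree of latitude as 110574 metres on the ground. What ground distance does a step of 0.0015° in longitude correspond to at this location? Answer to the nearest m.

One degree of longitude here spans 110574 × cos 70.8413° = 110574 × 0.3282 ≈ 36288.8 m; 0.0015° of that is 54.4332 m.

54 m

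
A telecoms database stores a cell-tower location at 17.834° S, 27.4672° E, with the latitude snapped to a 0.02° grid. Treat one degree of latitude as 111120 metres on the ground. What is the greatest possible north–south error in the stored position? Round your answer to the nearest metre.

With a 0.02° grid the true value lies within half a step, ±0.02°/2 = ±0.01°, of the stored one.
North–south distance: 0.01° × 111120 m/° = 1111.2 m.

1111 metres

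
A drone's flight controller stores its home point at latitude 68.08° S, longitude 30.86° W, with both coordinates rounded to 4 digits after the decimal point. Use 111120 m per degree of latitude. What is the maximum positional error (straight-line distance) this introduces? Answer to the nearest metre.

Rounding to 4 decimal places leaves each coordinate within ±5e-05° of the true value.
North–south component: 5e-05° × 111120 = 5.556 m.
E–W at 68.08°: 5e-05° × 111120 × cos 68.08° = 5e-05 × 111120 × 0.3733 ≈ 2.07412 m.
The two errors are perpendicular, so the maximum displacement is √(5.556² + 2.07412²) ≈ 5.93052 m.

6 metres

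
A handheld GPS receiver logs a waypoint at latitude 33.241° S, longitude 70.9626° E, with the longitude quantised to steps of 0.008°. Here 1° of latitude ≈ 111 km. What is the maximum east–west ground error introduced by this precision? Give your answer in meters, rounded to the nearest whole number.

With a 0.008° grid the true value lies within half a step, ±0.008°/2 = ±0.004°, of the stored one.
One degree of longitude at 33.241° is 111000 × cos 33.241° ≈ 111000 × 0.8364 = 92837.3 m.
East–west error: 0.004° × 92837.3 m/° ≈ 371.349 m.

371 meters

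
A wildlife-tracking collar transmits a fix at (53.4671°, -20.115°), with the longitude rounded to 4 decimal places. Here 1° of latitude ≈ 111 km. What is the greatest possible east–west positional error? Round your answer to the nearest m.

3 m

Rounding to 4 decimal places leaves the longitude within ±5e-05° of the true value.
Parallels shrink by cos φ, so at 53.4671° a degree of longitude is 111000 × 0.5953 ≈ 66076.6 m.
Maximum E–W displacement: 5e-05 × 66076.6 = 3.30383 m.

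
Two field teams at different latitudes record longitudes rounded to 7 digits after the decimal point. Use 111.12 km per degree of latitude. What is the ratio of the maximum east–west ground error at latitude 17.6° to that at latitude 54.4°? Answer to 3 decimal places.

Rounding to 7 decimal places leaves the longitude within ±5e-08° of the true value.
Error at 17.6° = 5e-08° × 111120 × cos 17.6° ≈ 0.005556 × 0.9532 = 0.0052959 m.
At 54.4°: 5e-08° × 111120 × cos 54.4° = 5e-08 × 111120 × 0.5821 ≈ 0.0032343 m.
Ratio: 0.0052959 / 0.0032343 = cos 17.6° / cos 54.4° ≈ 1.6374.

1.637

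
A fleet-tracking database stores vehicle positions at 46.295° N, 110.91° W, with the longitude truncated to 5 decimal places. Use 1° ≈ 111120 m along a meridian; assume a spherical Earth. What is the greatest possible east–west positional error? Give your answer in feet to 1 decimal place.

2.5 feet

Truncating at 5 decimal places can drop up to a full unit in the last place, so the longitude may be off by as much as 1e-05°.
Parallels shrink by cos φ, so at 46.295° a degree of longitude is 111120 × 0.6909 ≈ 76777.9 m.
East–west error: 1e-05° × 76777.9 m/° ≈ 0.767779 m.
In feet: 0.767779 m ÷ 0.3048 ≈ 2.519 ft.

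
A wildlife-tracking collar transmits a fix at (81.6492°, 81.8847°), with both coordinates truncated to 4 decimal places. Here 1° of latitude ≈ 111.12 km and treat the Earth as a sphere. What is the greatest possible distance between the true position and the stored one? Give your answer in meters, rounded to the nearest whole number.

11 meters

Truncating at 4 decimal places can drop up to a full unit in the last place, so each coordinate may be off by as much as 0.0001°.
Latitude error → 0.0001 × 111120 = 11.112 m along the meridian.
Longitude error → 0.0001 × 111120 × cos 81.6492° = 0.0001 × 111120 × 0.1452 ≈ 1.61383 m.
Worst case both components are at the extreme and orthogonal: √(11.112² + 1.61383²) ≈ 11.2286 m.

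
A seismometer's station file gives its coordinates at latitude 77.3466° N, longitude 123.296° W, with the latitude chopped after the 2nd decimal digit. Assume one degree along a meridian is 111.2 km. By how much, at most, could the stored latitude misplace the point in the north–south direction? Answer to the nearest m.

1112 m

Truncating at 2 decimal places can drop up to a full unit in the last place, so the latitude may be off by as much as 0.01°.
North–south distance: 0.01° × 111200 m/° = 1112 m.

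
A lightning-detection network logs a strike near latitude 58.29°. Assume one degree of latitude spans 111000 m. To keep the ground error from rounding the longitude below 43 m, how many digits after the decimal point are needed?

3 decimal places

At 58.29° one degree of longitude covers 111000 × cos 58.29° ≈ 111000 × 0.5256 ≈ 58343.8 m.
Rounding to N decimal places gives at most 0.5 × 10⁻ᴺ degrees of error, i.e. 0.5 × 10⁻ᴺ × 58343.8 m.
Setting 29171.9 × 10⁻ᴺ ≤ 43 gives 10ᴺ ≥ 678.4, i.e. N ≥ 2.83.
N = 2 would give 292 m (too coarse); N = 3 gives 29.2 m ≤ 43 m.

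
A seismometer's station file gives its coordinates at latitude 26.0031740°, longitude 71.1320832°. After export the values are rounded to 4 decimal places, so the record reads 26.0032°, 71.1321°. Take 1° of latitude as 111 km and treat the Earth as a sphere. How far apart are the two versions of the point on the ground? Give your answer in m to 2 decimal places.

3.34 m

The latitude changed by -0.0000260° and the longitude by -0.0000168°.
N–S: -0.0000260° × 111000 m/° = -2.886 m.
E–W at 26.0032°: -0.0000168° × 111000 × cos 26.0032° = -0.0000168 × 111000 × 0.8988 ≈ -1.67603 m.
Distance: √(2.886² + 1.67603²) ≈ 3.33737 m.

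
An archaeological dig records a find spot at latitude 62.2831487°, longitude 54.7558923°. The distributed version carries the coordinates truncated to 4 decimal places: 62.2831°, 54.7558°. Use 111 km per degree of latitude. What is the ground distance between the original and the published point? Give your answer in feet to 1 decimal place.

23.6 feet

The latitude changed by +0.0000487° and the longitude by +0.0000923°.
N–S: 0.0000487° × 111000 m/° = 5.4057 m.
E–W at 62.2831°: 0.0000923° × 111000 × cos 62.2831° = 0.0000923 × 111000 × 0.4651 ≈ 4.76512 m.
Hypotenuse of the two orthogonal shifts: √(5.4057² + 4.76512²) = 7.20611 m.
In feet: 7.20611 m ÷ 0.3048 ≈ 23.642 ft.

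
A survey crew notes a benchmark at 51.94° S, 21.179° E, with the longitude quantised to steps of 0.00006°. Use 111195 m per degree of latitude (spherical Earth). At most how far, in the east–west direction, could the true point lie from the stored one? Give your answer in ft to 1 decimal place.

6.7 ft

With a 0.00006° grid the true value lies within half a step, ±0.00006°/2 = ±3e-05°, of the stored one.
One degree of longitude at 51.94° is 111195 × cos 51.94° ≈ 111195 × 0.6165 = 68550.2 m.
So at most 3e-05° × 68550.2 ≈ 2.05651 m east–west.
In feet: 2.05651 m ÷ 0.3048 ≈ 6.7471 ft.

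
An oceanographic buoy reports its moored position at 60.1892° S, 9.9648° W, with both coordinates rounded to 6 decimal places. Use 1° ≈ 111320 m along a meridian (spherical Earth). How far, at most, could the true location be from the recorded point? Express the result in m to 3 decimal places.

Rounding to 6 decimal places leaves each coordinate within ±5e-07° of the true value.
Latitude error → 5e-07 × 111320 = 0.05566 m along the meridian.
E–W at 60.1892°: 5e-07° × 111320 × cos 60.1892° = 5e-07 × 111320 × 0.4971 ≈ 0.0276707 m.
Worst case both components are at the extreme and orthogonal: √(0.05566² + 0.0276707²) ≈ 0.0621587 m.

0.062 m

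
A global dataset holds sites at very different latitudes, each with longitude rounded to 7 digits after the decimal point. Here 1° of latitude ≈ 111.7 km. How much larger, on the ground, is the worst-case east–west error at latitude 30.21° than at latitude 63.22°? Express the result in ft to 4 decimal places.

0.0076 ft

Rounding to 7 decimal places leaves the longitude within ±5e-08° of the true value.
Error at 30.21° = 5e-08° × 111700 × cos 30.21° ≈ 0.005585 × 0.8642 = 0.0048265 m.
At 63.22°: 5e-08° × 111700 × cos 63.22° = 5e-08 × 111700 × 0.4506 ≈ 0.0025164 m.
Difference: 0.0048265 − 0.0025164 = 0.0023101 m.
Converting: 0.00231007 m × 3.2808 ft/m ≈ 0.007579 ft.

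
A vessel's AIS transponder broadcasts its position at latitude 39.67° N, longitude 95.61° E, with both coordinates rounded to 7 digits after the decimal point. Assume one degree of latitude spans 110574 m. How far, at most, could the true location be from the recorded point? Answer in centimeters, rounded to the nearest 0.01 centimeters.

0.70 centimeters

Rounding to 7 decimal places leaves each coordinate within ±5e-08° of the true value.
N–S: 5e-08° × 110574 m/° = 0.0055287 m.
Longitude error → 5e-08 × 110574 × cos 39.67° = 5e-08 × 110574 × 0.7697 ≈ 0.00425563 m.
Combining orthogonally: (0.0055287² + 0.00425563²)^½ ≈ 0.00697688 m.
That is 0.00697688 m = 0.69769 cm.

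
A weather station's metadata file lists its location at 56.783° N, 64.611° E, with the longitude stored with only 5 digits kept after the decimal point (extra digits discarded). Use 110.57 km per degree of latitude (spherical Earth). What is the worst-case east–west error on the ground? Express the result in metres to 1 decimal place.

Truncating at 5 decimal places can drop up to a full unit in the last place, so the longitude may be off by as much as 1e-05°.
At latitude 56.783° a degree of longitude spans 110570 m × cos 56.783° = 110570 × 0.5478 ≈ 60571.5 m.
East–west error: 1e-05° × 60571.5 m/° ≈ 0.605715 m.

0.6 metres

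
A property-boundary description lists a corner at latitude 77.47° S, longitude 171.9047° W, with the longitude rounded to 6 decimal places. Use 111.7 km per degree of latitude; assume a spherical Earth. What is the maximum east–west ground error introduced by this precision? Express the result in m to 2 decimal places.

Rounding to 6 decimal places leaves the longitude within ±5e-07° of the true value.
One degree of longitude at 77.47° is 111700 × cos 77.47° ≈ 111700 × 0.2170 = 24233.4 m.
So at most 5e-07° × 24233.4 ≈ 0.0121167 m east–west.

0.01 m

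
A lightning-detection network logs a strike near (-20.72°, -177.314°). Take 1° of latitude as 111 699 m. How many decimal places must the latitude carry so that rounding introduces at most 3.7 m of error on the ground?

One degree of latitude covers 111699 m.
Rounding to N decimal places gives at most 0.5 × 10⁻ᴺ degrees of error, i.e. 0.5 × 10⁻ᴺ × 111699 m.
Need 0.5 × 111699 × 10⁻ᴺ ≤ 3.7 → 10⁻ᴺ ≤ 6.625e-05, so N ≥ 4.18.
So 5 decimal places suffice (0.558 m); 4 would allow up to 5.58 m.

5 decimal places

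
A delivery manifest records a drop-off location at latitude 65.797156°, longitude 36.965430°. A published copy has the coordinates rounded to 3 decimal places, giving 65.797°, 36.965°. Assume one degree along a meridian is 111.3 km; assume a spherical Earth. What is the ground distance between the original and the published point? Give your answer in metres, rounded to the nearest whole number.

The latitude changed by +0.000156° and the longitude by +0.000430°.
N–S: 0.000156° × 111300 m/° = 17.3628 m.
East–west at this latitude: 0.000430° × 111300 × cos 65.797° ≈ 0.000430 × 45629.7 = 19.6208 m.
Combined displacement = (17.3628² + 19.6208²)^½ ≈ 26.2 m.

26 metres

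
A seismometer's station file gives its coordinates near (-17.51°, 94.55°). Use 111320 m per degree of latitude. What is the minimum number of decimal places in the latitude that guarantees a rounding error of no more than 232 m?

3

One degree of latitude covers 111320 m.
N decimal places → at most half a unit in the last place, 0.5 × 10⁻ᴺ° = 111320/2 × 10⁻ᴺ m.
Need 0.5 × 111320 × 10⁻ᴺ ≤ 232 → 10⁻ᴺ ≤ 4.168e-03, so N ≥ 2.38.
So 3 decimal places suffice (55.7 m); 2 would allow up to 557 m.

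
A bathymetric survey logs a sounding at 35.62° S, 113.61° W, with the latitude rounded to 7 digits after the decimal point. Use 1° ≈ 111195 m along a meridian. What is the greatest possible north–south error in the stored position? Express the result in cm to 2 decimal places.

Rounding to 7 decimal places leaves the latitude within ±5e-08° of the true value.
So the N–S error is at most 5e-08 × 111195 = 0.00555975 m.
That is 0.00555975 m = 0.55597 cm.

0.56 cm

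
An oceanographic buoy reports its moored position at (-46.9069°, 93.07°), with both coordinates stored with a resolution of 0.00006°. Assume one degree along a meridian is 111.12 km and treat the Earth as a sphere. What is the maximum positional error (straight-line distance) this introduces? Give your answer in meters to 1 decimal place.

4.0 meters

With a 0.00006° grid the true value lies within half a step, ±0.00006°/2 = ±3e-05°, of the stored one.
Latitude error → 3e-05 × 111120 = 3.3336 m along the meridian.
E–W at 46.9069°: 3e-05° × 111120 × cos 46.9069° = 3e-05 × 111120 × 0.6832 ≈ 2.27747 m.
Worst case both components are at the extreme and orthogonal: √(3.3336² + 2.27747²) ≈ 4.03729 m.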